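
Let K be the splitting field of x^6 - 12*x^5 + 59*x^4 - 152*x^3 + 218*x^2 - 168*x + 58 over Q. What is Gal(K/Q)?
The polynomial f is an irreducible sextic over Q, so G = Gal(f/Q) is one of the 16 transitive subgroups 6T1, ..., 6T16 of S_6. The discriminant of f is -5120000, which is not a perfect square, so G is not contained in A_6. The transitive groups of degree 6 not contained in A_6 are: C_6 (6T1, order 6), S_3 (6T2, order 6), D_6 (6T3, order 12), C_3 x S_3 (6T5, order 18), A_4 x C_2 (6T6, order 24), S_4 (6T8, order 24), S_3 x S_3 (6T9, order 36), S_4 x C_2 (6T11, order 48), (S_3 x S_3) : C_2 (6T13, order 72), PGL(2,5) (6T14, order 120), S_6 (6T16, order 720). By Dedekind's theorem, for a prime p not dividing disc(f) the degrees of the irreducible factors of f mod p form the cycle type of an element of G. Factoring f modulo the 22 such primes p <= 89 (skipping 2, 5, which divide the discriminant), each new pattern first appears at: mod 3: f = (x^3 + x^2 + 2x + 1)(x^3 + 2x^2 + x + 1), pattern 3+3; mod 7: f = (x^2 + 2x + 5)(x^2 + 3x + 6)(x^2 + 4x + 1), pattern 2+2+2; mod 13: f = (x + 2)(x + 7)(x^4 + 5x^3 + 12x + 6), pattern 4+1+1; mod 43: f = (x + 10)(x + 29)(x^2 + 39x + 8)(x^2 + 39x + 14), pattern 2+2+1+1. No other pattern occurs in this range, so the set of observed cycle types is {3+3, 2+2+2, 4+1+1, 2+2+1+1}. The candidates containing elements of all these cycle types are S_4 (6T8) of order 24, S_4 x C_2 (6T11) of order 48, PGL(2,5) (6T14) of order 120, S_6 (6T16) of order 720; the others are excluded. The observed types are precisely the cycle types that occur in S_4 (6T8) (apart from the identity). Each of the other remaining candidates has further cycle types, and by the Chebotarev density theorem the matching factorization patterns would occur for a proportion of primes equal to their share of the group: S_4 x C_2 (6T11) additionally contains elements of type 6, 4+2, 2+1+1+1+1 (17 of its 48 elements, about 35% of primes); PGL(2,5) (6T14) additionally contains elements of type 6, 5+1 (44 of its 120 elements, about 37% of primes); S_6 (6T16) additionally contains elements of type 6, 5+1, 4+2, 3+2+1, 3+1+1+1, 2+1+1+1+1 (529 of its 720 elements, about 73% of primes). None of the 22 primes tested shows any such pattern (for each of these groups the chance of that is below 10^-4), which rules them out. Hence G = S_4 (6T8), of order 24.

S_4 (also written S4-)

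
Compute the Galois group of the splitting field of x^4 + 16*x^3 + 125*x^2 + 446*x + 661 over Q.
V_4 (also written V4)

The polynomial is an irreducible quartic over Q and its discriminant is 832899600 = 28860^2, a perfect square, so the Galois group is contained in A_4. The resolvent cubic y^3 - 125*y^2 + 4492*y - 37632 splits completely over Q, which gives the Klein four-group V_4.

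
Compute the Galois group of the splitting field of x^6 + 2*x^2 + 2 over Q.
The polynomial f is an irreducible sextic over Q, so G = Gal(f/Q) is one of the 16 transitive subgroups 6T1, ..., 6T16 of S_6. The discriminant of f is -2508800, which is not a perfect square, so G is not contained in A_6. The transitive groups of degree 6 not contained in A_6 are: C_6 (6T1, order 6), S_3 (6T2, order 6), D_6 (6T3, order 12), C_3 x S_3 (6T5, order 18), A_4 x C_2 (6T6, order 24), S_4 (6T8, order 24), S_3 x S_3 (6T9, order 36), S_4 x C_2 (6T11, order 48), (S_3 x S_3) : C_2 (6T13, order 72), PGL(2,5) (6T14, order 120), S_6 (6T16, order 720). By Dedekind's theorem, for a prime p not dividing disc(f) the degrees of the irreducible factors of f mod p form the cycle type of an element of G. Factoring f modulo the 17 such primes p <= 71 (skipping 2, 5, 7, which divide the discriminant), each new pattern first appears at: mod 3: f = (x^3 + x^2 + 2x + 1)(x^3 + 2x^2 + 2x + 2), pattern 3+3; mod 13: f = (x^6 + 2x^2 + 2), pattern 6; mod 19: f = (x^2 + 5)(x^4 + 14x^2 + 8), pattern 4+2; mod 23: f = (x + 11)(x + 12)(x^4 + 6x^2 + 15), pattern 4+1+1; mod 53: f = (x^2 + 45)(x^2 + 11x + 38)(x^2 + 42x + 38), pattern 2+2+2; mod 59: f = (x + 4)(x + 55)(x^2 + 5x + 50)(x^2 + 54x + 50), pattern 2+2+1+1; mod 71: f = (x + 8)(x + 11)(x + 60)(x + 63)(x^2 + 43), pattern 2+1+1+1+1. No other pattern occurs in this range, so the set of observed cycle types is {3+3, 6, 4+2, 4+1+1, 2+2+2, 2+2+1+1, 2+1+1+1+1}. The candidates containing elements of all these cycle types are S_4 x C_2 (6T11) of order 48, S_6 (6T16) of order 720; the others are excluded. The observed types are precisely the cycle types that occur in S_4 x C_2 (6T11) (apart from the identity). Each of the other remaining candidates has further cycle types, and by the Chebotarev density theorem the matching factorization patterns would occur for a proportion of primes equal to their share of the group: S_6 (6T16) additionally contains elements of type 5+1, 3+2+1, 3+1+1+1 (304 of its 720 elements, about 42% of primes). None of the 17 primes tested shows any such pattern (for each of these groups the chance of that is below 10^-4), which rules them out. Hence G = S_4 x C_2 (6T11), of order 48.

6T11: S_4 x C_2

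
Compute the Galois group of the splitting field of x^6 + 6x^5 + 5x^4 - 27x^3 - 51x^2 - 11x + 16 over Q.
PSL(2,5) (also written A5(6))

The polynomial f is an irreducible sextic over Q, so G = Gal(f/Q) is one of the 16 transitive subgroups 6T1, ..., 6T16 of S_6. The discriminant of f is 30991489 = 5567^2, a perfect square, so G is contained in A_6. The transitive groups of degree 6 contained in A_6 are: A_4 (6T4, order 12), S_4 (6T7, order 24), (C_3 x C_3) : C_4 (6T10, order 36), PSL(2,5) (6T12, order 60), A_6 (6T15, order 360). By Dedekind's theorem, for a prime p not dividing disc(f) the degrees of the irreducible factors of f mod p form the cycle type of an element of G. Factoring f modulo the 21 such primes p <= 79 (skipping 19, which divides the discriminant), each new pattern first appears at: mod 2: f = (x)(x^5 + x^3 + x^2 + x + 1), pattern 5+1; mod 7: f = (x^3 + x^2 + 3x + 1)(x^3 + 5x^2 + 4x + 2), pattern 3+3; mod 61: f = (x + 38)(x + 60)(x^2 + 13x + 60)(x^2 + 17x + 55), pattern 2+2+1+1. No other pattern occurs in this range, so the set of observed cycle types is {5+1, 3+3, 2+2+1+1}. The candidates containing elements of all these cycle types are PSL(2,5) (6T12) of order 60, A_6 (6T15) of order 360; the others are excluded. The observed types are precisely the cycle types that occur in PSL(2,5) (6T12) (apart from the identity). Each of the other remaining candidates has further cycle types, and by the Chebotarev density theorem the matching factorization patterns would occur for a proportion of primes equal to their share of the group: A_6 (6T15) additionally contains elements of type 4+2, 3+1+1+1 (130 of its 360 elements, about 36% of primes). None of the 21 primes tested shows any such pattern (for each of these groups the chance of that is below 10^-4), which rules them out. Hence G = PSL(2,5) (6T12), of order 60.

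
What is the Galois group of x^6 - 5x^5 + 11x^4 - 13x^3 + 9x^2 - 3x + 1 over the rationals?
6T1: C_6

The polynomial f is an irreducible sextic over Q, so G = Gal(f/Q) is one of the 16 transitive subgroups 6T1, ..., 6T16 of S_6. The discriminant of f is -16807, which is not a perfect square, so G is not contained in A_6. The transitive groups of degree 6 not contained in A_6 are: C_6 (6T1, order 6), S_3 (6T2, order 6), D_6 (6T3, order 12), C_3 x S_3 (6T5, order 18), A_4 x C_2 (6T6, order 24), S_4 (6T8, order 24), S_3 x S_3 (6T9, order 36), S_4 x C_2 (6T11, order 48), (S_3 x S_3) : C_2 (6T13, order 72), PGL(2,5) (6T14, order 120), S_6 (6T16, order 720). By Dedekind's theorem, for a prime p not dividing disc(f) the degrees of the irreducible factors of f mod p form the cycle type of an element of G. Factoring f modulo the 37 such primes p <= 163 (skipping 7, which divides the discriminant), each new pattern first appears at: mod 2: f = (x^3 + x + 1)(x^3 + x^2 + 1), pattern 3+3; mod 3: f = (x^6 + x^5 + 2x^4 + 2x^3 + 1), pattern 6; mod 13: f = (x^2 + x + 12)(x^2 + 3x + 10)(x^2 + 4x + 9), pattern 2+2+2; mod 29: f = (x + 3)(x + 4)(x + 5)(x + 8)(x + 12)(x + 21), pattern 1+1+1+1+1+1. No other pattern occurs in this range, so the set of observed cycle types is {3+3, 6, 2+2+2, 1+1+1+1+1+1}. The candidates containing elements of all these cycle types are C_6 (6T1) of order 6, D_6 (6T3) of order 12, C_3 x S_3 (6T5) of order 18, A_4 x C_2 (6T6) of order 24, S_3 x S_3 (6T9) of order 36, S_4 x C_2 (6T11) of order 48, (S_3 x S_3) : C_2 (6T13) of order 72, PGL(2,5) (6T14) of order 120, S_6 (6T16) of order 720; the others are excluded. The observed types are precisely the cycle types that occur in C_6 (6T1). Each of the other remaining candidates has further cycle types, and by the Chebotarev density theorem the matching factorization patterns would occur for a proportion of primes equal to their share of the group: D_6 (6T3) additionally contains elements of type 2+2+1+1 (3 of its 12 elements, about 25% of primes); C_3 x S_3 (6T5) additionally contains elements of type 3+1+1+1 (4 of its 18 elements, about 22% of primes); A_4 x C_2 (6T6) additionally contains elements of type 2+2+1+1, 2+1+1+1+1 (6 of its 24 elements, about 25% of primes); S_3 x S_3 (6T9) additionally contains elements of type 3+1+1+1, 2+2+1+1 (13 of its 36 elements, about 36% of primes); S_4 x C_2 (6T11) additionally contains elements of type 4+2, 4+1+1, 2+2+1+1, 2+1+1+1+1 (24 of its 48 elements, about 50% of primes); (S_3 x S_3) : C_2 (6T13) additionally contains elements of type 4+2, 3+2+1, 3+1+1+1, 2+2+1+1, 2+1+1+1+1 (49 of its 72 elements, about 68% of primes); PGL(2,5) (6T14) additionally contains elements of type 5+1, 4+1+1, 2+2+1+1 (69 of its 120 elements, about 58% of primes); S_6 (6T16) additionally contains elements of type 5+1, 4+2, 4+1+1, 3+2+1, 3+1+1+1, 2+2+1+1, 2+1+1+1+1 (544 of its 720 elements, about 76% of primes). None of the 37 primes tested shows any such pattern (for each of these groups the chance of that is below 10^-4), which rules them out. Hence G = C_6 (6T1), of order 6.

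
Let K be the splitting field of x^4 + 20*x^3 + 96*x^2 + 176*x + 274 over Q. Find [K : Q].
The degree of the splitting field over Q equals the order of the Galois group, so first determine the group. The polynomial is an irreducible quartic over Q and its discriminant is -13604889600, which is not a perfect square, so the Galois group is not contained in A_4. The resolvent cubic y^3 - 96*y^2 + 2424*y - 35360 has exactly one rational root, so the Galois group is C_4 or D_4. The quartic remains irreducible over Q(sqrt(disc)), so the group is D_4. The Galois group D_4 (4T3) has order 8, so the splitting field has degree 8 over Q.

8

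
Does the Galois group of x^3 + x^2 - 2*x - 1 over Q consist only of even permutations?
Yes

The polynomial is irreducible of degree 3 over Q. Its discriminant is 49 = 7^2, a perfect square. A Galois group lies in the alternating group exactly when the discriminant is a square in Q, so the Galois group (C_3) is contained in A_3.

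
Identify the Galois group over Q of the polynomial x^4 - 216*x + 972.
A_4

The polynomial is an irreducible quartic over Q and its discriminant is 176319369216 = 419904^2, a perfect square, so the Galois group is contained in A_4. The resolvent cubic y^3 - 3888*y - 46656 is irreducible over Q. An irreducible resolvent with square discriminant gives A_4.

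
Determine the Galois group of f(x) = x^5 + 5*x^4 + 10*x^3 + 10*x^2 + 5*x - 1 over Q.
The polynomial f is an irreducible quintic over Q, so G = Gal(f/Q) is a transitive subgroup of S_5: one of C_5 (5T1, order 5), D_5 (5T2, order 10), F_20 (5T3, order 20), A_5 (5T4, order 60) or S_5 (5T5, order 120). The discriminant of f is 50000, which is not a perfect square, so G is not contained in A_5. The transitive groups of degree 5 not contained in A_5 are: F_20 (5T3, order 20), S_5 (5T5, order 120). By Dedekind's theorem, for a prime p not dividing disc(f) the degrees of the irreducible factors of f mod p form the cycle type of an element of G. Factoring f modulo the 18 such primes p <= 71 (skipping 2, 5, which divide the discriminant), each new pattern first appears at: mod 3: f = (x + 2)(x^4 + x^2 + 2x + 1), pattern 4+1; mod 11: f = (x^5 + 5x^4 + 10x^3 + 10x^2 + 5x + 10), pattern 5; mod 19: f = (x + 5)(x^2 + x + 16)(x^2 + 18x + 14), pattern 2+2+1. No other pattern occurs in this range, so the set of observed cycle types is {4+1, 5, 2+2+1}. The candidates containing elements of all these cycle types are F_20 (5T3) of order 20, S_5 (5T5) of order 120; the others are excluded. The observed types are precisely the cycle types that occur in F_20 (5T3) (apart from the identity). Each of the other remaining candidates has further cycle types, and by the Chebotarev density theorem the matching factorization patterns would occur for a proportion of primes equal to their share of the group: S_5 (5T5) additionally contains elements of type 3+2, 3+1+1, 2+1+1+1 (50 of its 120 elements, about 42% of primes). None of the 18 primes tested shows any such pattern (for each of these groups the chance of that is below 10^-4), which rules them out. Hence G = F_20 (5T3), of order 20.

F_20 (also written F20)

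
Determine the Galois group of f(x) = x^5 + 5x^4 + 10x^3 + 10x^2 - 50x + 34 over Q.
The polynomial f is an irreducible quintic over Q, so G = Gal(f/Q) is a transitive subgroup of S_5: one of C_5 (5T1, order 5), D_5 (5T2, order 10), F_20 (5T3, order 20), A_5 (5T4, order 60) or S_5 (5T5, order 120). The discriminant of f is 58564000000 = 242000^2, a perfect square, so G is contained in A_5. The transitive groups of degree 5 contained in A_5 are: C_5 (5T1, order 5), D_5 (5T2, order 10), A_5 (5T4, order 60). By Dedekind's theorem, for a prime p not dividing disc(f) the degrees of the irreducible factors of f mod p form the cycle type of an element of G. Factoring f modulo the 3 such primes p <= 13 (skipping 2, 5, 11, which divide the discriminant), each new pattern first appears at: mod 3: f = (x^5 + 2x^4 + x^3 + x^2 + x + 1), pattern 5; mod 13: f = (x + 7)(x + 9)(x^3 + 2x^2 + 6x + 9), pattern 3+1+1. No other pattern occurs in this range, so the set of observed cycle types is {5, 3+1+1}. Among the candidates above, the only group containing elements of all these cycle types is A_5 (5T4) — each of C_5 (5T1), D_5 (5T2) lacks at least one of them. Hence G = A_5 (5T4), of order 60.

A_5 (order 60)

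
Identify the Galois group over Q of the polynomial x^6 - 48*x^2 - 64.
A_4 (also written A4)

The polynomial f is an irreducible sextic over Q, so G = Gal(f/Q) is one of the 16 transitive subgroups 6T1, ..., 6T16 of S_6. The discriminant of f is 450868486864896 = 21233664^2, a perfect square, so G is contained in A_6. The transitive groups of degree 6 contained in A_6 are: A_4 (6T4, order 12), S_4 (6T7, order 24), (C_3 x C_3) : C_4 (6T10, order 36), PSL(2,5) (6T12, order 60), A_6 (6T15, order 360). By Dedekind's theorem, for a prime p not dividing disc(f) the degrees of the irreducible factors of f mod p form the cycle type of an element of G. Factoring f modulo the 33 such primes p <= 149 (skipping 2, 3, which divide the discriminant), each new pattern first appears at: mod 5: f = (x^3 + 2x^2 + 2x + 3)(x^3 + 3x^2 + 2x + 2), pattern 3+3; mod 17: f = (x + 4)(x + 13)(x^2 + 5)(x^2 + 11), pattern 2+2+1+1; mod 71: f = (x + 7)(x + 8)(x + 10)(x + 61)(x + 63)(x + 64), pattern 1+1+1+1+1+1. No other pattern occurs in this range, so the set of observed cycle types is {3+3, 2+2+1+1, 1+1+1+1+1+1}. The candidates containing elements of all these cycle types are A_4 (6T4) of order 12, S_4 (6T7) of order 24, (C_3 x C_3) : C_4 (6T10) of order 36, PSL(2,5) (6T12) of order 60, A_6 (6T15) of order 360; the others are excluded. The observed types are precisely the cycle types that occur in A_4 (6T4). Each of the other remaining candidates has further cycle types, and by the Chebotarev density theorem the matching factorization patterns would occur for a proportion of primes equal to their share of the group: S_4 (6T7) additionally contains elements of type 4+2 (6 of its 24 elements, about 25% of primes); (C_3 x C_3) : C_4 (6T10) additionally contains elements of type 4+2, 3+1+1+1 (22 of its 36 elements, about 61% of primes); PSL(2,5) (6T12) additionally contains elements of type 5+1 (24 of its 60 elements, about 40% of primes); A_6 (6T15) additionally contains elements of type 5+1, 4+2, 3+1+1+1 (274 of its 360 elements, about 76% of primes). None of the 33 primes tested shows any such pattern (for each of these groups the chance of that is below 10^-4), which rules them out. Hence G = A_4 (6T4), of order 12.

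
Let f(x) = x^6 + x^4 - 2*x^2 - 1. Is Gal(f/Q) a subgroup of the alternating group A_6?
Yes

The polynomial is irreducible of degree 6 over Q. Its discriminant is 153664 = 392^2, a perfect square. A Galois group lies in the alternating group exactly when the discriminant is a square in Q, so the Galois group (A_4) is contained in A_6.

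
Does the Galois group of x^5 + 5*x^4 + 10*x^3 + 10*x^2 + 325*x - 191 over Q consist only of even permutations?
Yes

The polynomial is irreducible of degree 5 over Q. Its discriminant is 1073741824000000 = 32768000^2, a perfect square. A Galois group lies in the alternating group exactly when the discriminant is a square in Q, so the Galois group (A_5) is contained in A_5.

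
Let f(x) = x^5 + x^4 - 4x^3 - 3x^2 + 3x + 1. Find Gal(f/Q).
The polynomial f is an irreducible quintic over Q, so G = Gal(f/Q) is a transitive subgroup of S_5: one of C_5 (5T1, order 5), D_5 (5T2, order 10), F_20 (5T3, order 20), A_5 (5T4, order 60) or S_5 (5T5, order 120). The discriminant of f is 14641 = 121^2, a perfect square, so G is contained in A_5. The transitive groups of degree 5 contained in A_5 are: C_5 (5T1, order 5), D_5 (5T2, order 10), A_5 (5T4, order 60). By Dedekind's theorem, for a prime p not dividing disc(f) the degrees of the irreducible factors of f mod p form the cycle type of an element of G. Factoring f modulo the 14 such primes p <= 47 (skipping 11, which divides the discriminant), each new pattern first appears at: mod 2: f = (x^5 + x^4 + x^2 + x + 1), pattern 5; mod 23: f = (x + 9)(x + 12)(x + 13)(x + 17)(x + 19), pattern 1+1+1+1+1. No other pattern occurs in this range, so the set of observed cycle types is {5, 1+1+1+1+1}. The candidates containing elements of all these cycle types are C_5 (5T1) of order 5, D_5 (5T2) of order 10, A_5 (5T4) of order 60; the others are excluded. The observed types are precisely the cycle types that occur in C_5 (5T1). Each of the other remaining candidates has further cycle types, and by the Chebotarev density theorem the matching factorization patterns would occur for a proportion of primes equal to their share of the group: D_5 (5T2) additionally contains elements of type 2+2+1 (5 of its 10 elements, about 50% of primes); A_5 (5T4) additionally contains elements of type 3+1+1, 2+2+1 (35 of its 60 elements, about 58% of primes). None of the 14 primes tested shows any such pattern (for each of these groups the chance of that is below 10^-4), which rules them out. Hence G = C_5 (5T1), of order 5.

C_5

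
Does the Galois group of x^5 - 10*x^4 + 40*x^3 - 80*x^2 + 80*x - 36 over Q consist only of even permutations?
No

The polynomial is irreducible of degree 5 over Q. Its discriminant is 800000, which is not a perfect square. A Galois group lies in the alternating group exactly when the discriminant is a square in Q, so the Galois group (F_20) is not contained in A_5.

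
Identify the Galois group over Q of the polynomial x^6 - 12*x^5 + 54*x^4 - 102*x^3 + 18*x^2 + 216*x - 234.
S_3 x S_3 (order 36)

The polynomial f is an irreducible sextic over Q, so G = Gal(f/Q) is one of the 16 transitive subgroups 6T1, ..., 6T16 of S_6. The discriminant of f is 297538935552, which is not a perfect square, so G is not contained in A_6. The transitive groups of degree 6 not contained in A_6 are: C_6 (6T1, order 6), S_3 (6T2, order 6), D_6 (6T3, order 12), C_3 x S_3 (6T5, order 18), A_4 x C_2 (6T6, order 24), S_4 (6T8, order 24), S_3 x S_3 (6T9, order 36), S_4 x C_2 (6T11, order 48), (S_3 x S_3) : C_2 (6T13, order 72), PGL(2,5) (6T14, order 120), S_6 (6T16, order 720). By Dedekind's theorem, for a prime p not dividing disc(f) the degrees of the irreducible factors of f mod p form the cycle type of an element of G. Factoring f modulo the 23 such primes p <= 97 (skipping 2, 3, which divide the discriminant), each new pattern first appears at: mod 5: f = (x^6 + 3x^5 + 4x^4 + 3x^3 + 3x^2 + x + 1), pattern 6; mod 11: f = (x + 4)(x + 7)(x^2 + x + 1)(x^2 + 9x + 5), pattern 2+2+1+1; mod 13: f = (x)(x + 2)(x + 5)(x^3 + 7x^2 + 8x + 6), pattern 3+1+1+1; mod 31: f = (x^2 + 2)(x^2 + 4x + 24)(x^2 + 15x + 30), pattern 2+2+2; mod 97: f = (x^3 + 91x^2 + 39x + 10)(x^3 + 91x^2 + 76x + 93), pattern 3+3. No other pattern occurs in this range, so the set of observed cycle types is {6, 2+2+1+1, 3+1+1+1, 2+2+2, 3+3}. The candidates containing elements of all these cycle types are S_3 x S_3 (6T9) of order 36, (S_3 x S_3) : C_2 (6T13) of order 72, S_6 (6T16) of order 720; the others are excluded. The observed types are precisely the cycle types that occur in S_3 x S_3 (6T9) (apart from the identity). Each of the other remaining candidates has further cycle types, and by the Chebotarev density theorem the matching factorization patterns would occur for a proportion of primes equal to their share of the group: (S_3 x S_3) : C_2 (6T13) additionally contains elements of type 4+2, 3+2+1, 2+1+1+1+1 (36 of its 72 elements, about 50% of primes); S_6 (6T16) additionally contains elements of type 5+1, 4+2, 4+1+1, 3+2+1, 2+1+1+1+1 (459 of its 720 elements, about 64% of primes). None of the 23 primes tested shows any such pattern (for each of these groups the chance of that is below 10^-4), which rules them out. Hence G = S_3 x S_3 (6T9), of order 36.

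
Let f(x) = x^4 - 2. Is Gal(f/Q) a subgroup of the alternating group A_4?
No

The polynomial is irreducible of degree 4 over Q. Its discriminant is -2048, which is not a perfect square. A Galois group lies in the alternating group exactly when the discriminant is a square in Q, so the Galois group (D_4) is not contained in A_4.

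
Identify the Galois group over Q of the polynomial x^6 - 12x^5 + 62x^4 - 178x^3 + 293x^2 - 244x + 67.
The polynomial f is an irreducible sextic over Q, so G = Gal(f/Q) is one of the 16 transitive subgroups 6T1, ..., 6T16 of S_6. The discriminant of f is 276091456 = 16616^2, a perfect square, so G is contained in A_6. The transitive groups of degree 6 contained in A_6 are: A_4 (6T4, order 12), S_4 (6T7, order 24), (C_3 x C_3) : C_4 (6T10, order 36), PSL(2,5) (6T12, order 60), A_6 (6T15, order 360). By Dedekind's theorem, for a prime p not dividing disc(f) the degrees of the irreducible factors of f mod p form the cycle type of an element of G. Factoring f modulo the 79 such primes p <= 421 (skipping 2, 31, 67, which divide the discriminant), each new pattern first appears at: mod 3: f = (x^2 + 1)(x^4 + x^2 + 2x + 1), pattern 4+2; mod 5: f = (x^3 + 3x + 2)(x^3 + 3x^2 + 4x + 1), pattern 3+3; mod 11: f = (x + 4)(x + 10)(x^2 + 2x + 10)(x^2 + 5x + 3), pattern 2+2+1+1. No other pattern occurs in this range, so the set of observed cycle types is {4+2, 3+3, 2+2+1+1}. The candidates containing elements of all these cycle types are S_4 (6T7) of order 24, (C_3 x C_3) : C_4 (6T10) of order 36, A_6 (6T15) of order 360; the others are excluded. The observed types are precisely the cycle types that occur in S_4 (6T7) (apart from the identity). Each of the other remaining candidates has further cycle types, and by the Chebotarev density theorem the matching factorization patterns would occur for a proportion of primes equal to their share of the group: (C_3 x C_3) : C_4 (6T10) additionally contains elements of type 3+1+1+1 (4 of its 36 elements, about 11% of primes); A_6 (6T15) additionally contains elements of type 5+1, 3+1+1+1 (184 of its 360 elements, about 51% of primes). None of the 79 primes tested shows any such pattern (for each of these groups the chance of that is below 10^-4), which rules them out. Hence G = S_4 (6T7), of order 24.

S_4 (order 24)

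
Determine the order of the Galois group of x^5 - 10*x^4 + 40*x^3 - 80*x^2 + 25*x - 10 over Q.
The degree of the splitting field over Q equals the order of the Galois group, so first determine the group. The polynomial f is an irreducible quintic over Q, so G = Gal(f/Q) is a transitive subgroup of S_5: one of C_5 (5T1, order 5), D_5 (5T2, order 10), F_20 (5T3, order 20), A_5 (5T4, order 60) or S_5 (5T5, order 120). The discriminant of f is 58564000000 = 242000^2, a perfect square, so G is contained in A_5. The transitive groups of degree 5 contained in A_5 are: C_5 (5T1, order 5), D_5 (5T2, order 10), A_5 (5T4, order 60). By Dedekind's theorem, for a prime p not dividing disc(f) the degrees of the irreducible factors of f mod p form the cycle type of an element of G. Factoring f modulo the 3 such primes p <= 13 (skipping 2, 5, 11, which divide the discriminant), each new pattern first appears at: mod 3: f = (x^5 + 2x^4 + x^3 + x^2 + x + 2), pattern 5; mod 13: f = (x + 3)(x + 5)(x^3 + 8x^2 + 8), pattern 3+1+1. No other pattern occurs in this range, so the set of observed cycle types is {5, 3+1+1}. Among the candidates above, the only group containing elements of all these cycle types is A_5 (5T4) — each of C_5 (5T1), D_5 (5T2) lacks at least one of them. Hence G = A_5 (5T4), of order 60. The Galois group A_5 (5T4) has order 60, so the splitting field has degree 60 over Q.

60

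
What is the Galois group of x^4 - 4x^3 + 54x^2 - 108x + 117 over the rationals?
A_4 (also written A4)

The polynomial is an irreducible quartic over Q and its discriminant is 4087812096 = 63936^2, a perfect square, so the Galois group is contained in A_4. The resolvent cubic y^3 - 54*y^2 - 36*y + 11736 is irreducible over Q. An irreducible resolvent with square discriminant gives A_4.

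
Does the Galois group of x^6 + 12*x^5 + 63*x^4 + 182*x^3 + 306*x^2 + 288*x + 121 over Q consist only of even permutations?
No

The polynomial is irreducible of degree 6 over Q. Its discriminant is -16003008, which is not a perfect square. A Galois group lies in the alternating group exactly when the discriminant is a square in Q, so the Galois group (PGL(2,5)) is not contained in A_6.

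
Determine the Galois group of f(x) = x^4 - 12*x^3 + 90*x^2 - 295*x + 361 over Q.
The polynomial is an irreducible quartic over Q and its discriminant is 880624309, which is not a perfect square, so the Galois group is not contained in A_4. The resolvent cubic y^3 - 90*y^2 + 2096*y - 9049 is irreducible over Q. An irreducible resolvent with non-square discriminant gives S_4.

S_4 (order 24)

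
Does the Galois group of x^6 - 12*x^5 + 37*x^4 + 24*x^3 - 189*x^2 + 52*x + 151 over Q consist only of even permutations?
No

The polynomial is irreducible of degree 6 over Q. Its discriminant is 870211913777152, which is not a perfect square. A Galois group lies in the alternating group exactly when the discriminant is a square in Q, so the Galois group (S_3) is not contained in A_6.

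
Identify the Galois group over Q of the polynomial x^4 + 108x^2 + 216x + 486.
4T3: D_4

The polynomial is an irreducible quartic over Q and its discriminant is 793437161472, which is not a perfect square, so the Galois group is not contained in A_4. The resolvent cubic y^3 - 108*y^2 - 1944*y + 163296 has exactly one rational root, so the Galois group is C_4 or D_4. The quartic remains irreducible over Q(sqrt(disc)), so the group is D_4.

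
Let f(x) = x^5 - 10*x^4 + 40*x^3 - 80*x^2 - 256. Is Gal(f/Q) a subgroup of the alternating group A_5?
The polynomial is irreducible of degree 5 over Q. Its discriminant is 67108864000000 = 8192000^2, a perfect square. A Galois group lies in the alternating group exactly when the discriminant is a square in Q, so the Galois group (D_5) is contained in A_5.

Yes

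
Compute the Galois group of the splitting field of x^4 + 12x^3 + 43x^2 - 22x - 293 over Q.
S_4 (also written S4)

The polynomial is an irreducible quartic over Q and its discriminant is -165185968, which is not a perfect square, so the Galois group is not contained in A_4. The resolvent cubic y^3 - 43*y^2 + 908*y - 8688 is irreducible over Q. An irreducible resolvent with non-square discriminant gives S_4.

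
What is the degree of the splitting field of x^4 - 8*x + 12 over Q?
12

The degree of the splitting field over Q equals the order of the Galois group, so first determine the group. The polynomial is an irreducible quartic over Q and its discriminant is 331776 = 576^2, a perfect square, so the Galois group is contained in A_4. The resolvent cubic y^3 - 48*y - 64 is irreducible over Q. An irreducible resolvent with square discriminant gives A_4. The Galois group A_4 (4T4) has order 12, so the splitting field has degree 12 over Q.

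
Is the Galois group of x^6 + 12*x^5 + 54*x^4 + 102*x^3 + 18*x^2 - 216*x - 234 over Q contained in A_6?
The polynomial is irreducible of degree 6 over Q. Its discriminant is 297538935552, which is not a perfect square. A Galois group lies in the alternating group exactly when the discriminant is a square in Q, so the Galois group (S_3 x S_3) is not contained in A_6.

No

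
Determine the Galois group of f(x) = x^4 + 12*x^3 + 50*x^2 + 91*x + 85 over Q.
S_4, the symmetric group on 4 letters

The polynomial is an irreducible quartic over Q and its discriminant is 505861, which is not a perfect square, so the Galois group is not contained in A_4. The resolvent cubic y^3 - 50*y^2 + 752*y - 3521 is irreducible over Q. An irreducible resolvent with non-square discriminant gives S_4.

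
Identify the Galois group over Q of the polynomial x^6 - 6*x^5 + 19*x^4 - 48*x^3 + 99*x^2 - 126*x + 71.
S_4 x C_2 (order 48)

The polynomial f is an irreducible sextic over Q, so G = Gal(f/Q) is one of the 16 transitive subgroups 6T1, ..., 6T16 of S_6. The discriminant of f is -122931200, which is not a perfect square, so G is not contained in A_6. The transitive groups of degree 6 not contained in A_6 are: C_6 (6T1, order 6), S_3 (6T2, order 6), D_6 (6T3, order 12), C_3 x S_3 (6T5, order 18), A_4 x C_2 (6T6, order 24), S_4 (6T8, order 24), S_3 x S_3 (6T9, order 36), S_4 x C_2 (6T11, order 48), (S_3 x S_3) : C_2 (6T13, order 72), PGL(2,5) (6T14, order 120), S_6 (6T16, order 720). By Dedekind's theorem, for a prime p not dividing disc(f) the degrees of the irreducible factors of f mod p form the cycle type of an element of G. Factoring f modulo the 17 such primes p <= 71 (skipping 2, 5, 7, which divide the discriminant), each new pattern first appears at: mod 3: f = (x^3 + x^2 + x + 2)(x^3 + 2x^2 + x + 1), pattern 3+3; mod 13: f = (x^6 + 7x^5 + 6x^4 + 4x^3 + 8x^2 + 4x + 6), pattern 6; mod 19: f = (x^2 + 7x + 3)(x^4 + 6x^3 + 12x^2 + 2x + 11), pattern 4+2; mod 23: f = (x + 16)(x + 17)(x^4 + 7x^3 + 22x^2 + 13x + 11), pattern 4+1+1; mod 53: f = (x^2 + x + 43)(x^2 + 14x + 41)(x^2 + 32x + 24), pattern 2+2+2; mod 59: f = (x + 11)(x + 19)(x^2 + 36x + 21)(x^2 + 46x + 39), pattern 2+2+1+1; mod 71: f = (x)(x + 38)(x + 55)(x + 60)(x^2 + 54x + 62), pattern 2+1+1+1+1. No other pattern occurs in this range, so the set of observed cycle types is {3+3, 6, 4+2, 4+1+1, 2+2+2, 2+2+1+1, 2+1+1+1+1}. The candidates containing elements of all these cycle types are S_4 x C_2 (6T11) of order 48, S_6 (6T16) of order 720; the others are excluded. The observed types are precisely the cycle types that occur in S_4 x C_2 (6T11) (apart from the identity). Each of the other remaining candidates has further cycle types, and by the Chebotarev density theorem the matching factorization patterns would occur for a proportion of primes equal to their share of the group: S_6 (6T16) additionally contains elements of type 5+1, 3+2+1, 3+1+1+1 (304 of its 720 elements, about 42% of primes). None of the 17 primes tested shows any such pattern (for each of these groups the chance of that is below 10^-4), which rules them out. Hence G = S_4 x C_2 (6T11), of order 48.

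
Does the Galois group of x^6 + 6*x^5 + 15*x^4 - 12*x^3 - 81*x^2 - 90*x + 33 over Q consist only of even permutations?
The polynomial is irreducible of degree 6 over Q. Its discriminant is 1352605460594688, which is not a perfect square. A Galois group lies in the alternating group exactly when the discriminant is a square in Q, so the Galois group (D_6) is not contained in A_6.

No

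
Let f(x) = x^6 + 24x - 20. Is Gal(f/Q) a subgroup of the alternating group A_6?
The polynomial is irreducible of degree 6 over Q. Its discriminant is 746496000000 = 864000^2, a perfect square. A Galois group lies in the alternating group exactly when the discriminant is a square in Q, so the Galois group (A_6) is contained in A_6.

Yes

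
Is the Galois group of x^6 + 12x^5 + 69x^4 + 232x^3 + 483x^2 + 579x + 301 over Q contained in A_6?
The polynomial is irreducible of degree 6 over Q. Its discriminant is -68755887963, which is not a perfect square. A Galois group lies in the alternating group exactly when the discriminant is a square in Q, so the Galois group (C_3 x S_3) is not contained in A_6.

No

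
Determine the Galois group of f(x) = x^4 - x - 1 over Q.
S_4

The polynomial is an irreducible quartic over Q and its discriminant is -283, which is not a perfect square, so the Galois group is not contained in A_4. The resolvent cubic y^3 + 4*y - 1 is irreducible over Q. An irreducible resolvent with non-square discriminant gives S_4.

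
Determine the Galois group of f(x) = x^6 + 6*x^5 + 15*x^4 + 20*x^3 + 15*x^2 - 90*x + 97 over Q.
The polynomial f is an irreducible sextic over Q, so G = Gal(f/Q) is one of the 16 transitive subgroups 6T1, ..., 6T16 of S_6. The discriminant of f is -9727331052552192, which is not a perfect square, so G is not contained in A_6. The transitive groups of degree 6 not contained in A_6 are: C_6 (6T1, order 6), S_3 (6T2, order 6), D_6 (6T3, order 12), C_3 x S_3 (6T5, order 18), A_4 x C_2 (6T6, order 24), S_4 (6T8, order 24), S_3 x S_3 (6T9, order 36), S_4 x C_2 (6T11, order 48), (S_3 x S_3) : C_2 (6T13, order 72), PGL(2,5) (6T14, order 120), S_6 (6T16, order 720). By Dedekind's theorem, for a prime p not dividing disc(f) the degrees of the irreducible factors of f mod p form the cycle type of an element of G. Factoring f modulo the 27 such primes p <= 127 (skipping 2, 3, 17, 43, which divide the discriminant), each new pattern first appears at: mod 5: f = (x^6 + x^5 + 2), pattern 6; mod 7: f = (x + 3)(x^2 + 3x + 5)(x^3 + x + 6), pattern 3+2+1; mod 11: f = (x^2 + 9x + 5)(x^4 + 8x^3 + 4x^2 + 10x + 4), pattern 4+2; mod 13: f = (x + 4)(x + 7)(x^2 + 11)(x^2 + 8x + 5), pattern 2+2+1+1; mod 61: f = (x + 20)(x + 42)(x + 54)(x + 58)(x^2 + 15x + 31), pattern 2+1+1+1+1; mod 97: f = (x)(x + 74)(x + 78)(x^3 + 48x^2 + 42x + 14), pattern 3+1+1+1; mod 113: f = (x^2 + 25x + 105)(x^2 + 100x + 48)(x^2 + 107x + 33), pattern 2+2+2; mod 127: f = (x^3 + 52x^2 + 46x + 36)(x^3 + 81x^2 + 75x + 105), pattern 3+3. No other pattern occurs in this range, so the set of observed cycle types is {6, 3+2+1, 4+2, 2+2+1+1, 2+1+1+1+1, 3+1+1+1, 2+2+2, 3+3}. The candidates containing elements of all these cycle types are (S_3 x S_3) : C_2 (6T13) of order 72, S_6 (6T16) of order 720; the others are excluded. The observed types are precisely the cycle types that occur in (S_3 x S_3) : C_2 (6T13) (apart from the identity). Each of the other remaining candidates has further cycle types, and by the Chebotarev density theorem the matching factorization patterns would occur for a proportion of primes equal to their share of the group: S_6 (6T16) additionally contains elements of type 5+1, 4+1+1 (234 of its 720 elements, about 32% of primes). None of the 27 primes tested shows any such pattern (for each of these groups the chance of that is below 10^-4), which rules them out. Hence G = (S_3 x S_3) : C_2 (6T13), of order 72.

6T13: (S_3 x S_3) : C_2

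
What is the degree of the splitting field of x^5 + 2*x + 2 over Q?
120

The degree of the splitting field over Q equals the order of the Galois group, so first determine the group. The polynomial f is an irreducible quintic over Q, so G = Gal(f/Q) is a transitive subgroup of S_5: one of C_5 (5T1, order 5), D_5 (5T2, order 10), F_20 (5T3, order 20), A_5 (5T4, order 60) or S_5 (5T5, order 120). The discriminant of f is 58192, which is not a perfect square, so G is not contained in A_5. The transitive groups of degree 5 not contained in A_5 are: F_20 (5T3, order 20), S_5 (5T5, order 120). By Dedekind's theorem, for a prime p not dividing disc(f) the degrees of the irreducible factors of f mod p form the cycle type of an element of G. Factoring f modulo the 5 such primes p <= 13 (skipping 2, which divides the discriminant), each new pattern first appears at: mod 3: f = (x^5 + 2x + 2), pattern 5; mod 5: f = (x + 4)(x^4 + x^3 + x^2 + x + 3), pattern 4+1; mod 13: f = (x + 3)(x + 5)(x^3 + 5x^2 + 10x + 1), pattern 3+1+1. No other pattern occurs in this range, so the set of observed cycle types is {5, 4+1, 3+1+1}. Among the candidates above, the only group containing elements of all these cycle types is S_5 (5T5) — F_20 (5T3) lacks at least one of them. Hence G = S_5 (5T5), of order 120. The Galois group S_5 (5T5) has order 120, so the splitting field has degree 120 over Q.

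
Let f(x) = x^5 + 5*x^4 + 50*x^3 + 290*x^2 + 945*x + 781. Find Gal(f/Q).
A_5

The polynomial f is an irreducible quintic over Q, so G = Gal(f/Q) is a transitive subgroup of S_5: one of C_5 (5T1, order 5), D_5 (5T2, order 10), F_20 (5T3, order 20), A_5 (5T4, order 60) or S_5 (5T5, order 120). The discriminant of f is 9333105664000000 = 96608000^2, a perfect square, so G is contained in A_5. The transitive groups of degree 5 contained in A_5 are: C_5 (5T1, order 5), D_5 (5T2, order 10), A_5 (5T4, order 60). By Dedekind's theorem, for a prime p not dividing disc(f) the degrees of the irreducible factors of f mod p form the cycle type of an element of G. Factoring f modulo the 2 such primes p <= 7 (skipping 2, 5, which divide the discriminant), each new pattern first appears at: mod 3: f = (x^5 + 2x^4 + 2x^3 + 2x^2 + 1), pattern 5; mod 7: f = (x + 2)(x + 6)(x^3 + 4x^2 + 6x + 5), pattern 3+1+1. No other pattern occurs in this range, so the set of observed cycle types is {5, 3+1+1}. Among the candidates above, the only group containing elements of all these cycle types is A_5 (5T4) — each of C_5 (5T1), D_5 (5T2) lacks at least one of them. Hence G = A_5 (5T4), of order 60.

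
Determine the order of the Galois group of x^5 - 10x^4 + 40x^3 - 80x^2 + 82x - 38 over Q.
120

The degree of the splitting field over Q equals the order of the Galois group, so first determine the group. The polynomial f is an irreducible quintic over Q, so G = Gal(f/Q) is a transitive subgroup of S_5: one of C_5 (5T1, order 5), D_5 (5T2, order 10), F_20 (5T3, order 20), A_5 (5T4, order 60) or S_5 (5T5, order 120). The discriminant of f is 58192, which is not a perfect square, so G is not contained in A_5. The transitive groups of degree 5 not contained in A_5 are: F_20 (5T3, order 20), S_5 (5T5, order 120). By Dedekind's theorem, for a prime p not dividing disc(f) the degrees of the irreducible factors of f mod p form the cycle type of an element of G. Factoring f modulo the 5 such primes p <= 13 (skipping 2, which divides the discriminant), each new pattern first appears at: mod 3: f = (x^5 + 2x^4 + x^3 + x^2 + x + 1), pattern 5; mod 5: f = (x + 4)(x^4 + x^3 + x^2 + x + 3), pattern 4+1; mod 13: f = (x + 6)(x + 8)(x^3 + 2x^2 + 3x + 3), pattern 3+1+1. No other pattern occurs in this range, so the set of observed cycle types is {5, 4+1, 3+1+1}. Among the candidates above, the only group containing elements of all these cycle types is S_5 (5T5) — F_20 (5T3) lacks at least one of them. Hence G = S_5 (5T5), of order 120. The Galois group S_5 (5T5) has order 120, so the splitting field has degree 120 over Q.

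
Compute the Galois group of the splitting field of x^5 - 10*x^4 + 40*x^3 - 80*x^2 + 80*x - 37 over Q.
The polynomial f is an irreducible quintic over Q, so G = Gal(f/Q) is a transitive subgroup of S_5: one of C_5 (5T1, order 5), D_5 (5T2, order 10), F_20 (5T3, order 20), A_5 (5T4, order 60) or S_5 (5T5, order 120). The discriminant of f is 1953125, which is not a perfect square, so G is not contained in A_5. The transitive groups of degree 5 not contained in A_5 are: F_20 (5T3, order 20), S_5 (5T5, order 120). By Dedekind's theorem, for a prime p not dividing disc(f) the degrees of the irreducible factors of f mod p form the cycle type of an element of G. Factoring f modulo the 18 such primes p <= 67 (skipping 5, which divides the discriminant), each new pattern first appears at: mod 2: f = (x + 1)(x^4 + x^3 + x^2 + x + 1), pattern 4+1; mod 11: f = (x^5 + x^4 + 7x^3 + 8x^2 + 3x + 7), pattern 5; mod 19: f = (x + 11)(x^2 + 7x + 18)(x^2 + 10x + 12), pattern 2+2+1; mod 31: f = (x + 1)(x + 4)(x + 10)(x + 15)(x + 22), pattern 1+1+1+1+1. No other pattern occurs in this range, so the set of observed cycle types is {4+1, 5, 2+2+1, 1+1+1+1+1}. The candidates containing elements of all these cycle types are F_20 (5T3) of order 20, S_5 (5T5) of order 120; the others are excluded. The observed types are precisely the cycle types that occur in F_20 (5T3). Each of the other remaining candidates has further cycle types, and by the Chebotarev density theorem the matching factorization patterns would occur for a proportion of primes equal to their share of the group: S_5 (5T5) additionally contains elements of type 3+2, 3+1+1, 2+1+1+1 (50 of its 120 elements, about 42% of primes). None of the 18 primes tested shows any such pattern (for each of these groups the chance of that is below 10^-4), which rules them out. Hence G = F_20 (5T3), of order 20.

5T3: F_20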